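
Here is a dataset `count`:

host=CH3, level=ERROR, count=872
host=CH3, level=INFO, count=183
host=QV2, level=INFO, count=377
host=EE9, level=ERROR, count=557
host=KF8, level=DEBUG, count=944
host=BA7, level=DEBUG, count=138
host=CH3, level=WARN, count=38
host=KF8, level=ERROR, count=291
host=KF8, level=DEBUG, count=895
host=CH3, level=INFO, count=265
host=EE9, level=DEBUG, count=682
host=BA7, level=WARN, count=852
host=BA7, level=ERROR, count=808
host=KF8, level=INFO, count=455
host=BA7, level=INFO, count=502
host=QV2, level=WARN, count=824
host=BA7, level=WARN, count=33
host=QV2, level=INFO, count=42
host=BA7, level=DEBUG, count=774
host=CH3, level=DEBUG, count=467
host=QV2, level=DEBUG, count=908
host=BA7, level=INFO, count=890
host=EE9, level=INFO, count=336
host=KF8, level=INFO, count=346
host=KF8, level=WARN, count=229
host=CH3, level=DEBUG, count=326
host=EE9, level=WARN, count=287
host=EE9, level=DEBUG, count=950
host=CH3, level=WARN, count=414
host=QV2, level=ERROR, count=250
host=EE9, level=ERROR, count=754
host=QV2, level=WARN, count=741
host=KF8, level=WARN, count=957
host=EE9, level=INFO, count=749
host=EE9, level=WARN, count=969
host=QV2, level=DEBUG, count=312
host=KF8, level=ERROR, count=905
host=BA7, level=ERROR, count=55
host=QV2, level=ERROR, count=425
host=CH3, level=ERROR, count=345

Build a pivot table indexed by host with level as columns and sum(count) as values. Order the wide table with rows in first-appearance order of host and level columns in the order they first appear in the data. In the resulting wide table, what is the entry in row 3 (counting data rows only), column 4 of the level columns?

1256

With rows in first-appearance order of host, row 3 is host=EE9. level columns in first-appearance order: ERROR, INFO, DEBUG, WARN; column 4 is WARN.
Long rows with host=EE9, level=WARN: 287 + 969 = 1256.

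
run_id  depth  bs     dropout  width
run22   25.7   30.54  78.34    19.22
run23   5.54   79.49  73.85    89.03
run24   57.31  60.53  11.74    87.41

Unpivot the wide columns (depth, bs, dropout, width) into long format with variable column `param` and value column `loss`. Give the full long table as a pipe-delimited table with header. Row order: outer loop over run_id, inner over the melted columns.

Each (run_id, column) pair becomes one row: 3 × 4 = 12 rows.
For example, (run22, depth) → loss=25.7.

| run_id | param | loss |
| run22 | depth | 25.7 |
| run22 | bs | 30.54 |
| run22 | dropout | 78.34 |
| run22 | width | 19.22 |
| run23 | depth | 5.54 |
| run23 | bs | 79.49 |
| run23 | dropout | 73.85 |
| run23 | width | 89.03 |
| run24 | depth | 57.31 |
| run24 | bs | 60.53 |
| run24 | dropout | 11.74 |
| run24 | width | 87.41 |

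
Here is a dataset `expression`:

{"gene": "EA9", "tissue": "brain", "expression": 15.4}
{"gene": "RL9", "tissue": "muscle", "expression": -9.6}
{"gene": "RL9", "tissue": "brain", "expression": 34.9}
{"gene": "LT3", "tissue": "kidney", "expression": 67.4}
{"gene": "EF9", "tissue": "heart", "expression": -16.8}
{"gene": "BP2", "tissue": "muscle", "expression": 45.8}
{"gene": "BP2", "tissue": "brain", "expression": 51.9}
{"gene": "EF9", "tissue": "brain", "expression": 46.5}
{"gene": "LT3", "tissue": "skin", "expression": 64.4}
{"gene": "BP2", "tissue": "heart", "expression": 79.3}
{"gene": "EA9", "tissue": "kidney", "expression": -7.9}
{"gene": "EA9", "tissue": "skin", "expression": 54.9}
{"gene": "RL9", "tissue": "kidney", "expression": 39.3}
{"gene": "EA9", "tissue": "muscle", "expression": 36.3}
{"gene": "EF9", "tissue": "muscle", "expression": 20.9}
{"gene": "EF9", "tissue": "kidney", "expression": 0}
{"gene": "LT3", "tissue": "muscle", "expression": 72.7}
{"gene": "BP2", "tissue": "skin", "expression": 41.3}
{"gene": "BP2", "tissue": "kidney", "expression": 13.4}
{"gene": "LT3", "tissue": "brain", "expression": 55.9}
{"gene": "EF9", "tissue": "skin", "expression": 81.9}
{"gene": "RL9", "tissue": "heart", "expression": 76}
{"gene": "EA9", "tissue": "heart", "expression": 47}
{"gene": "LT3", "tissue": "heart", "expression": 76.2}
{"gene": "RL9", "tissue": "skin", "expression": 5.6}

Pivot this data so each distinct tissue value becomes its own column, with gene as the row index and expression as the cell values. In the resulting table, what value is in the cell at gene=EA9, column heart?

47

Wide layout: rows indexed by gene, columns are the 5 distinct tissue values (brain, muscle, kidney, heart, skin).
Cell (gene=EA9, tissue=heart) draws from the long row where gene=EA9 and tissue=heart, which has expression=47.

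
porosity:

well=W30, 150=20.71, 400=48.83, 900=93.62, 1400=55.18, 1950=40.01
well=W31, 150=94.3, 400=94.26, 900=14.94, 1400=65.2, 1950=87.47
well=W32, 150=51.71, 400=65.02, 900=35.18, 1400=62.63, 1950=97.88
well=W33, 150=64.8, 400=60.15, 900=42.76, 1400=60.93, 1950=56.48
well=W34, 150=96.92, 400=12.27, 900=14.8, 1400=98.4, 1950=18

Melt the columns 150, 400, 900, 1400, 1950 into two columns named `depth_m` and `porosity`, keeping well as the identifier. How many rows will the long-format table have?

5 well values × 5 melted columns = 25 rows.

25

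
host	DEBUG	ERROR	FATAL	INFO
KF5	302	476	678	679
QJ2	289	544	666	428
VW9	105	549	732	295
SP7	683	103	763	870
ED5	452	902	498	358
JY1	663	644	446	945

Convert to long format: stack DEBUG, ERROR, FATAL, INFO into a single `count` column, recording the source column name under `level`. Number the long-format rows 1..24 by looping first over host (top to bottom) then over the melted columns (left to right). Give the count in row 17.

452

24 rows total (6 × 4). Row 17: index ⌊(17-1)/4⌋ = 4 into host → ED5; (17-1) mod 4 = 0 into the melted columns → DEBUG.
So row 17 is (ED5, DEBUG, 452); count = 452.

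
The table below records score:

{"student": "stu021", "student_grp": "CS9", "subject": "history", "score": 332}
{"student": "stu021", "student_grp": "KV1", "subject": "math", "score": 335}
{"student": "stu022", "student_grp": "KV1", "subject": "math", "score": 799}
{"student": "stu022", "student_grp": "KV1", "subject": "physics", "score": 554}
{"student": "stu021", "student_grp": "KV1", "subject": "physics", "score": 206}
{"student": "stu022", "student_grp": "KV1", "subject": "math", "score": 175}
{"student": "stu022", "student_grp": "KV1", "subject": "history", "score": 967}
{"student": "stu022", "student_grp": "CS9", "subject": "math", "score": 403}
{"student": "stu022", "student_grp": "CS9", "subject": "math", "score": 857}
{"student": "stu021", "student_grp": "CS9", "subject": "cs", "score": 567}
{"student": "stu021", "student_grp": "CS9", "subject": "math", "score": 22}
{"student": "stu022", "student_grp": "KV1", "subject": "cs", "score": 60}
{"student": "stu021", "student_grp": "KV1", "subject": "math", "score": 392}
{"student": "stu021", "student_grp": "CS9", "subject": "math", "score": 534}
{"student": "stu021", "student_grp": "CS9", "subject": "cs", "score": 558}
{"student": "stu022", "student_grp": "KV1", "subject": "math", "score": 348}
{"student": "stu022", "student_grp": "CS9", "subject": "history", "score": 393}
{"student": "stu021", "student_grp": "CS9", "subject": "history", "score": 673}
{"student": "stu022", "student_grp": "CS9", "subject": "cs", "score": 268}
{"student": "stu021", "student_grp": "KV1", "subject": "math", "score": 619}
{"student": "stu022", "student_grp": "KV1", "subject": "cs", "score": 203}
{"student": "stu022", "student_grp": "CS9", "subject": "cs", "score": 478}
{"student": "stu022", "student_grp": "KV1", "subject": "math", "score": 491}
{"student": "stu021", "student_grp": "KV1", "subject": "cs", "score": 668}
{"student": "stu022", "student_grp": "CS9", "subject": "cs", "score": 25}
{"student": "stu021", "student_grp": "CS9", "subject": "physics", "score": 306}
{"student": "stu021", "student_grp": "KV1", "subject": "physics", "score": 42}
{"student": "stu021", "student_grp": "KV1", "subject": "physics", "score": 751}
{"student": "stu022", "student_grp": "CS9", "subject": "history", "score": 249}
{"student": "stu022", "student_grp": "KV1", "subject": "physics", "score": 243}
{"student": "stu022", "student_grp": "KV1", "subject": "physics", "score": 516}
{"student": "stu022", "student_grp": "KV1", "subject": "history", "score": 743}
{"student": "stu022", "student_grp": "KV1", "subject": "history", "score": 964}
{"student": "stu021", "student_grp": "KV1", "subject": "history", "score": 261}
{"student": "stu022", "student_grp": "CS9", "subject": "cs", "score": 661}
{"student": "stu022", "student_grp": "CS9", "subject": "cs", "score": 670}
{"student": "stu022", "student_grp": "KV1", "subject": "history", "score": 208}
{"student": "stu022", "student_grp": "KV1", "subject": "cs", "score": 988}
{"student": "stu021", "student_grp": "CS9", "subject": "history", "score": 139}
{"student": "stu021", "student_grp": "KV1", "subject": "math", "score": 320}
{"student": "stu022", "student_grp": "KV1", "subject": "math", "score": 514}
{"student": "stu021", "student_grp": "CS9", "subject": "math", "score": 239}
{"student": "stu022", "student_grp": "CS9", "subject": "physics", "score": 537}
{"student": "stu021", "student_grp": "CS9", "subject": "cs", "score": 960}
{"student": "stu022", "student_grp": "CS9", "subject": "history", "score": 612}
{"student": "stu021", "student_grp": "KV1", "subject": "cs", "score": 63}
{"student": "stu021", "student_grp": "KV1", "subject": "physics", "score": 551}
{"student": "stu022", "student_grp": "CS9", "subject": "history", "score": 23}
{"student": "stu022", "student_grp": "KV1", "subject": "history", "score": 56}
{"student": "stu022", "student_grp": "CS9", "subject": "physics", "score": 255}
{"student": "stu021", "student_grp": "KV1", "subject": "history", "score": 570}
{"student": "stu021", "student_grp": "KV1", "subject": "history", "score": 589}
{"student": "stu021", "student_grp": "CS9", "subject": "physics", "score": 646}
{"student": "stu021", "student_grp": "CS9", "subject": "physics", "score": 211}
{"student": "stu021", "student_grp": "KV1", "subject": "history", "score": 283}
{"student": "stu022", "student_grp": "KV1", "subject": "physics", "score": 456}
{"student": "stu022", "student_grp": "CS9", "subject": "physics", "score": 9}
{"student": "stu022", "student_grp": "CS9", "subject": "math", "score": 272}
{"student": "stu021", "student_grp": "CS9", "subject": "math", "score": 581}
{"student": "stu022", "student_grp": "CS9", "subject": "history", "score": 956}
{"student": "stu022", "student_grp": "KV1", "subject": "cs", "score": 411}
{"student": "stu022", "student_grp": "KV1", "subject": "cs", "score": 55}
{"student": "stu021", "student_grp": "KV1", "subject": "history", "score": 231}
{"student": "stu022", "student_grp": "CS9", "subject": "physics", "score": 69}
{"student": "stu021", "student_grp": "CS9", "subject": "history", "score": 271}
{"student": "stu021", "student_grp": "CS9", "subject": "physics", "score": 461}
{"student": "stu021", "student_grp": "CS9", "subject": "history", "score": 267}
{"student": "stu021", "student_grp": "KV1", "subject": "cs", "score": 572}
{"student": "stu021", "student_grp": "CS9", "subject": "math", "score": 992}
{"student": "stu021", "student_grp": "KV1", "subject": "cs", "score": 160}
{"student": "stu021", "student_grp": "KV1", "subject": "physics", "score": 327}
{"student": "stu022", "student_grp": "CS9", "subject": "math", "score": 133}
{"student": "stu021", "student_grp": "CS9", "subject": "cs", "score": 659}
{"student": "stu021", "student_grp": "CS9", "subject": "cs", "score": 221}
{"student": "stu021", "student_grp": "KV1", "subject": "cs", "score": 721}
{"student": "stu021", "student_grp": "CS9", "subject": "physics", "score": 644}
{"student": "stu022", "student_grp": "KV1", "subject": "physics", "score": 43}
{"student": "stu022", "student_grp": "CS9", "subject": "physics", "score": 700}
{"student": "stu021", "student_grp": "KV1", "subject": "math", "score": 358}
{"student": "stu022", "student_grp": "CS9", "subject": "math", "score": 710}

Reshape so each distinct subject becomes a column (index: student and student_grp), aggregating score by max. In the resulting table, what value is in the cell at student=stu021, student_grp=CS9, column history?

Rows with student=stu021, student_grp=CS9 and subject=history: score values are 332, 673, 139, 271, 267.
max(332, 673, 139, 271, 267) = 673.

673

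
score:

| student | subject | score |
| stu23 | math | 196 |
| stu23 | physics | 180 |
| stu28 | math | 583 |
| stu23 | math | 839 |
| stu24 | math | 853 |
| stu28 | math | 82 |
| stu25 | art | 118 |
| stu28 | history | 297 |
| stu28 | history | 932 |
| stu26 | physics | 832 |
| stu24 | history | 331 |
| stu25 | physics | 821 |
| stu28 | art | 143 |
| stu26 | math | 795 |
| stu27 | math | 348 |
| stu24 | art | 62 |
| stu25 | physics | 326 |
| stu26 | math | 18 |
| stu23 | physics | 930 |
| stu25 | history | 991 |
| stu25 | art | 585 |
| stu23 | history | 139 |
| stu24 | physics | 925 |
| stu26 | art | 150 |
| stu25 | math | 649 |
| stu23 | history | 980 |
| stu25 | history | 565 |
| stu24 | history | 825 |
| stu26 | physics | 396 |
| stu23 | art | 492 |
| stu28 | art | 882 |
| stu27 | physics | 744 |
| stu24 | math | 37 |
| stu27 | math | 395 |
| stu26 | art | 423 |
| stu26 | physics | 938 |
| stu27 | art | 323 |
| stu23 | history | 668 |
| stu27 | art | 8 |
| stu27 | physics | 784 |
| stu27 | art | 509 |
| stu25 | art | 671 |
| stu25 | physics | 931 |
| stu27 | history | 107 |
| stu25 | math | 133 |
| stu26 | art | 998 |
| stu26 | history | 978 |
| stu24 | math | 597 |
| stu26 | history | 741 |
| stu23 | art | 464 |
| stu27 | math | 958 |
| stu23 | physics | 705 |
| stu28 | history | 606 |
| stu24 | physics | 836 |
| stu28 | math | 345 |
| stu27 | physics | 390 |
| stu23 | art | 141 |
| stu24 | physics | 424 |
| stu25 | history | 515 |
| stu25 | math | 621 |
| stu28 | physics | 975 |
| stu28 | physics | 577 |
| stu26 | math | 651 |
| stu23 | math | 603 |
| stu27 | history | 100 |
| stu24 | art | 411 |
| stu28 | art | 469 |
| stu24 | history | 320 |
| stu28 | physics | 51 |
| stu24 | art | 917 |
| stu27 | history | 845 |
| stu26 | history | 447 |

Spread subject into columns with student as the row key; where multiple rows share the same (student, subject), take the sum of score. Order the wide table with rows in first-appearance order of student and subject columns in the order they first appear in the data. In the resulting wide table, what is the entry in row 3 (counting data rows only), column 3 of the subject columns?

With rows in first-appearance order of student, row 3 is student=stu24. subject columns in first-appearance order: math, physics, art, history; column 3 is art.
Long rows with student=stu24, subject=art: 62 + 411 + 917 = 1390.

1390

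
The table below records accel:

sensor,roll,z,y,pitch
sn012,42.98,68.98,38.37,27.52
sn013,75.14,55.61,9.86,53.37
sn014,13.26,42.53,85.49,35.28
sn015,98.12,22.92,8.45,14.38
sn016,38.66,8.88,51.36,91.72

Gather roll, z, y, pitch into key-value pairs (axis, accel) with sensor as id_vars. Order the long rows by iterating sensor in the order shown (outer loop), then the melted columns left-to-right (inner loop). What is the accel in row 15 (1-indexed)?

20 rows total (5 × 4). Row 15: index ⌊(15-1)/4⌋ = 3 into sensor → sn015; (15-1) mod 4 = 2 into the melted columns → y.
So row 15 is (sn015, y, 8.45); accel = 8.45.

8.45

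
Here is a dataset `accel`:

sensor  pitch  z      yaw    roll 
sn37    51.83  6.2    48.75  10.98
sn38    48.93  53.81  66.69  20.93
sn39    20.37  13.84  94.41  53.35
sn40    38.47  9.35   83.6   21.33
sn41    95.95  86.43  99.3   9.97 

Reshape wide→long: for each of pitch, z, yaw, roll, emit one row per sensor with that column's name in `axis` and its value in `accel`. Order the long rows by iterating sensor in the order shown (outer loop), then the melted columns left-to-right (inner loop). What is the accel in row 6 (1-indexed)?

20 rows total (5 × 4). Row 6: index ⌊(6-1)/4⌋ = 1 into sensor → sn38; (6-1) mod 4 = 1 into the melted columns → z.
So row 6 is (sn38, z, 53.81); accel = 53.81.

53.81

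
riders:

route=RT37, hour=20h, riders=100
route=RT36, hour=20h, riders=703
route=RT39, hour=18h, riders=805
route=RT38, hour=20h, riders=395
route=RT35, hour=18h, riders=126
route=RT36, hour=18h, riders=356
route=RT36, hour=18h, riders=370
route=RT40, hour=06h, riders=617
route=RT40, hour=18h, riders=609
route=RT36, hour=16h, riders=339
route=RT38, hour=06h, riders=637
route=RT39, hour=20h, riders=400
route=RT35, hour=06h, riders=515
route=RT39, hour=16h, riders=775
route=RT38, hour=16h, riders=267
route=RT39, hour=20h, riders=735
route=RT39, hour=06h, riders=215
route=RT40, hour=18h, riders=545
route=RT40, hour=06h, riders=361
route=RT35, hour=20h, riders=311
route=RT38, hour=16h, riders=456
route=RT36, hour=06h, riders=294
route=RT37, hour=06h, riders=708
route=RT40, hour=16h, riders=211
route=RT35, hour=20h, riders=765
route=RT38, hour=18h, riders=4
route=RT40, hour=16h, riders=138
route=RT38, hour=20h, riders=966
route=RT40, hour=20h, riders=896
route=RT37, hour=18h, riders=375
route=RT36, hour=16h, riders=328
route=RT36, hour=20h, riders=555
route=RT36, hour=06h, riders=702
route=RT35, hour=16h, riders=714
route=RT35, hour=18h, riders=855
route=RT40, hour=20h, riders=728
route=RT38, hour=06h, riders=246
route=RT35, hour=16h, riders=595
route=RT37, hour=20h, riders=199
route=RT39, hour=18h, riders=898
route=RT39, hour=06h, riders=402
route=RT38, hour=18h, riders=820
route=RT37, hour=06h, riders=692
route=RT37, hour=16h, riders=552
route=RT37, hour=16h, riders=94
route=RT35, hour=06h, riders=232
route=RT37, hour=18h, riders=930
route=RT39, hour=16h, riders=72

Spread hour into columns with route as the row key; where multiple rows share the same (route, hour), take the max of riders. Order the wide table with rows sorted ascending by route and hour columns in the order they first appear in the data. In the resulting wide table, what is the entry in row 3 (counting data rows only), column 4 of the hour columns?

552

With rows sorted ascending by route, row 3 is route=RT37. hour columns in first-appearance order: 20h, 18h, 06h, 16h; column 4 is 16h.
Long rows with route=RT37, hour=16h: max(552, 94) = 552.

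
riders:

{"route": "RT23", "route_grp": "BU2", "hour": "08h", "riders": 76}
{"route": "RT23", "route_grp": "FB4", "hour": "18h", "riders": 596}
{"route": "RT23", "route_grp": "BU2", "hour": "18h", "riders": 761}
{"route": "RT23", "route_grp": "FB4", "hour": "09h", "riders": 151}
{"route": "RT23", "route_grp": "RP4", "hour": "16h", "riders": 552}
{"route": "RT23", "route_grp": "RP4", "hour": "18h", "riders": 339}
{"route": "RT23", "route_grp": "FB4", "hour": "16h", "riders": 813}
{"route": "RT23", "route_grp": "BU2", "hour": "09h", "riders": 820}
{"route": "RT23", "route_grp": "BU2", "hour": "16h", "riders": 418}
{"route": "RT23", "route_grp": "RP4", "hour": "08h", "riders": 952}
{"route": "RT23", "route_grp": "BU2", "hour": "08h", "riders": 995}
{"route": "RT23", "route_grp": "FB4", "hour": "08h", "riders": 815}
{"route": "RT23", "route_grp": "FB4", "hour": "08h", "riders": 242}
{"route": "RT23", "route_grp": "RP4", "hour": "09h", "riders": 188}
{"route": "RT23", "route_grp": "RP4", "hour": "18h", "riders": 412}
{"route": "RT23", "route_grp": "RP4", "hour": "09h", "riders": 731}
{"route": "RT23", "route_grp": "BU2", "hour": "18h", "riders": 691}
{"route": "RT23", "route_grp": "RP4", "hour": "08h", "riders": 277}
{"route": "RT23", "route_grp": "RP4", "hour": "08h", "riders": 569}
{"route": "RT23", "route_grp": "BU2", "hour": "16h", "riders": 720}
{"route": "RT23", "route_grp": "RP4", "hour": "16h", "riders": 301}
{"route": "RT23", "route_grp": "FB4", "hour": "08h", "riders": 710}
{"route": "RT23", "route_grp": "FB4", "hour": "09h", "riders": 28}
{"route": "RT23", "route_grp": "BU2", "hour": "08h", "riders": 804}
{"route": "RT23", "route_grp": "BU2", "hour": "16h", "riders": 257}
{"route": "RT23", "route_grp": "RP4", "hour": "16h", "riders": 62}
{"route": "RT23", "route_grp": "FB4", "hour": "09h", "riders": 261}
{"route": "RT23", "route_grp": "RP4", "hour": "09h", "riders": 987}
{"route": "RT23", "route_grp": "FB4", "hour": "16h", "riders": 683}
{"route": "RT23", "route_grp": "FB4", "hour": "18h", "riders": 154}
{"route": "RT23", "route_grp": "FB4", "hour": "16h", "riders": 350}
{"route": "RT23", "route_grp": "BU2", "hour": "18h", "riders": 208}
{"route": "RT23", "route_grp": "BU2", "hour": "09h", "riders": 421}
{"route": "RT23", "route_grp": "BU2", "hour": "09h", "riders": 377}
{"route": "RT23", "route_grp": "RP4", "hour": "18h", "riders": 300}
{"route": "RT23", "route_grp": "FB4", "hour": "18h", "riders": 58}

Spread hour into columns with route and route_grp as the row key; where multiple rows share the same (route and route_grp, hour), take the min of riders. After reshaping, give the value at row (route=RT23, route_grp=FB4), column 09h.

28

Rows with route=RT23, route_grp=FB4 and hour=09h: riders values are 151, 28, 261.
min(151, 28, 261) = 28.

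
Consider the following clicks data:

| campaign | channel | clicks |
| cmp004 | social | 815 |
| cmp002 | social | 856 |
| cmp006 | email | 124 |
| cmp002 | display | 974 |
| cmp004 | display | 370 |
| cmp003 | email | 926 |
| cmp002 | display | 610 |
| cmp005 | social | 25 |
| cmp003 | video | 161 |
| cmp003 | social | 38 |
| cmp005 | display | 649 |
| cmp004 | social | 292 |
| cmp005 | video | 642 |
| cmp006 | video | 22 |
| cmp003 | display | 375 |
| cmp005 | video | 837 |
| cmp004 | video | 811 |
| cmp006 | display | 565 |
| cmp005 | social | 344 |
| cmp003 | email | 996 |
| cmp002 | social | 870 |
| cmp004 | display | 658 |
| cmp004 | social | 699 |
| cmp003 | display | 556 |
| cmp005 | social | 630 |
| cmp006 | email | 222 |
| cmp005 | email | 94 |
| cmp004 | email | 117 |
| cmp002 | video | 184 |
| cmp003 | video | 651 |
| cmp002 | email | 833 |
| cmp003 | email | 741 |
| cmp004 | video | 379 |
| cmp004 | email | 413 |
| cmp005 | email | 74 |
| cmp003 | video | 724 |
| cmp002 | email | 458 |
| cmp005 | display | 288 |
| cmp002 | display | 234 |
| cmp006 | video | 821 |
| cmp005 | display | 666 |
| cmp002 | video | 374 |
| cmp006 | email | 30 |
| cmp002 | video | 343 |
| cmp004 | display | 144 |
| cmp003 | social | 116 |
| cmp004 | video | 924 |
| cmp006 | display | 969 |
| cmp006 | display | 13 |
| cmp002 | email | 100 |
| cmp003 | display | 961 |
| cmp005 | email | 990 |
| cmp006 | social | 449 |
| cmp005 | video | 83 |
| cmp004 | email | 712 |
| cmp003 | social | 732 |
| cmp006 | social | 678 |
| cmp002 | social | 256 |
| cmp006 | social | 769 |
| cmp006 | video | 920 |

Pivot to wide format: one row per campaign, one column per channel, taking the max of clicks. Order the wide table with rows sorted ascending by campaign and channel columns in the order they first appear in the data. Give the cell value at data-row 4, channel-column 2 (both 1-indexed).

With rows sorted ascending by campaign, row 4 is campaign=cmp005. channel columns in first-appearance order: social, email, display, video; column 2 is email.
Long rows with campaign=cmp005, channel=email: max(94, 74, 990) = 990.

990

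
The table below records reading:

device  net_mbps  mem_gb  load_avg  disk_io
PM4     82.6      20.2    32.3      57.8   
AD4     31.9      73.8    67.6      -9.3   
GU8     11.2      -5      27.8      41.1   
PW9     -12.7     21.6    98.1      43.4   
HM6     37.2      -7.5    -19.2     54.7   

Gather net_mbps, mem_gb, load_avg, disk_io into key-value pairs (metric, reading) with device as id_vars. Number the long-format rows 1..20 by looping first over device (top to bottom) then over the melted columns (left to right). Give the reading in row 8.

20 rows total (5 × 4). Row 8: index ⌊(8-1)/4⌋ = 1 into device → AD4; (8-1) mod 4 = 3 into the melted columns → disk_io.
So row 8 is (AD4, disk_io, -9.3); reading = -9.3.

-9.3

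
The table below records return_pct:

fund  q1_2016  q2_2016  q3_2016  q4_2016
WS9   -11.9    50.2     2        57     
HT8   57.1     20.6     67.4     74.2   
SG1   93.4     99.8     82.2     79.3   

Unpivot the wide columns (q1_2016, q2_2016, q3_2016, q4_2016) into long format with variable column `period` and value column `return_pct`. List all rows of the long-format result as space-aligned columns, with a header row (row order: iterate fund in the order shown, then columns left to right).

Each (fund, column) pair becomes one row: 3 × 4 = 12 rows.
For example, (WS9, q1_2016) → return_pct=-11.9.

fund  period   return_pct
WS9   q1_2016  -11.9     
WS9   q2_2016  50.2      
WS9   q3_2016  2         
WS9   q4_2016  57        
HT8   q1_2016  57.1      
HT8   q2_2016  20.6      
HT8   q3_2016  67.4      
HT8   q4_2016  74.2      
SG1   q1_2016  93.4      
SG1   q2_2016  99.8      
SG1   q3_2016  82.2      
SG1   q4_2016  79.3      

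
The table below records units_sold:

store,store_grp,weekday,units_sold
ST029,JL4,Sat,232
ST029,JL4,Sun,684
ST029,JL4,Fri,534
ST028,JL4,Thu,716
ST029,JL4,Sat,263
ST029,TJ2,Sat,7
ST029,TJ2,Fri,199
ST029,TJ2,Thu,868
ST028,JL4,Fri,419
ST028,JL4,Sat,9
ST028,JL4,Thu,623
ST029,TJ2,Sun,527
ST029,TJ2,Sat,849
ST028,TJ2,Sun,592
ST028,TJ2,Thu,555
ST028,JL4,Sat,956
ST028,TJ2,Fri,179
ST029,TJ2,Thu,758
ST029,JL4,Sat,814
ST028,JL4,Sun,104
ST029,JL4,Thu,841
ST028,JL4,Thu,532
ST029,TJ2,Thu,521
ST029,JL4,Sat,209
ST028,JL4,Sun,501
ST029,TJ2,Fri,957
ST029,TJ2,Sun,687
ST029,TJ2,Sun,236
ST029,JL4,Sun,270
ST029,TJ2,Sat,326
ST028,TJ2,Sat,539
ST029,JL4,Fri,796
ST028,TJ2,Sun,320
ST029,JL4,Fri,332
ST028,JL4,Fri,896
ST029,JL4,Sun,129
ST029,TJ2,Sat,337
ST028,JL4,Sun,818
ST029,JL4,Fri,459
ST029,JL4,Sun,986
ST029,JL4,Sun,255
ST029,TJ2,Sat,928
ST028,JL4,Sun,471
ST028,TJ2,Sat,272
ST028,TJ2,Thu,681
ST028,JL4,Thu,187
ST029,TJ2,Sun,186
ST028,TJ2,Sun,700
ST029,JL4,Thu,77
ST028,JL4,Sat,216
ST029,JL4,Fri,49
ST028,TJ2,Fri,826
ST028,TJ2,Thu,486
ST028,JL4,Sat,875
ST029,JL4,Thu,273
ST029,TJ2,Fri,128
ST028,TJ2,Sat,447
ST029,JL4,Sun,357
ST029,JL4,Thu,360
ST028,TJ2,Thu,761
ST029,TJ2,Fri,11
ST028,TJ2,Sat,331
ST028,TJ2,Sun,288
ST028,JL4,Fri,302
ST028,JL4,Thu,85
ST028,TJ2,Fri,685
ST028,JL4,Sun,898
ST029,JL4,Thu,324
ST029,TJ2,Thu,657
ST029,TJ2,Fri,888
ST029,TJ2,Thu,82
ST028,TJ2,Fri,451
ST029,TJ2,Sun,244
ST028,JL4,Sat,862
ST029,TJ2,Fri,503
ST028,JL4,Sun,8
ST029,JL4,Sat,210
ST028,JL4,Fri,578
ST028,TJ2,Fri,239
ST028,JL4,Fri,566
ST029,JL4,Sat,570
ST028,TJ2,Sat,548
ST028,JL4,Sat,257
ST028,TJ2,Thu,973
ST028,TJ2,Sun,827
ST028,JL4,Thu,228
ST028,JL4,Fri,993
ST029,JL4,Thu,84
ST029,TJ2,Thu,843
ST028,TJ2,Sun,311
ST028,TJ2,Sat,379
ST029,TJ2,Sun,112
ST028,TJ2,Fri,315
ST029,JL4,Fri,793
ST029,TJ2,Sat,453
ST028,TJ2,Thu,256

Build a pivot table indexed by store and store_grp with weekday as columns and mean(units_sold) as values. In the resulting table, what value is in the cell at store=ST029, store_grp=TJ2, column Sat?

483.33

Rows with store=ST029, store_grp=TJ2 and weekday=Sat: units_sold values are 7, 849, 326, 337, 928, 453.
(7 + 849 + 326 + 337 + 928 + 453) / 6 = 483.33.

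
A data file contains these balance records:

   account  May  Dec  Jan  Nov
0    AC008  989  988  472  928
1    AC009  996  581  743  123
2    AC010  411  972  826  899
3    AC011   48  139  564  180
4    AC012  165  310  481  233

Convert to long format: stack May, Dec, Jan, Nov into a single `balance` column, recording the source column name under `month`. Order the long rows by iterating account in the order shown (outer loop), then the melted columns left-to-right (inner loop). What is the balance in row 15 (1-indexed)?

20 rows total (5 × 4). Row 15: index ⌊(15-1)/4⌋ = 3 into account → AC011; (15-1) mod 4 = 2 into the melted columns → Jan.
So row 15 is (AC011, Jan, 564); balance = 564.

564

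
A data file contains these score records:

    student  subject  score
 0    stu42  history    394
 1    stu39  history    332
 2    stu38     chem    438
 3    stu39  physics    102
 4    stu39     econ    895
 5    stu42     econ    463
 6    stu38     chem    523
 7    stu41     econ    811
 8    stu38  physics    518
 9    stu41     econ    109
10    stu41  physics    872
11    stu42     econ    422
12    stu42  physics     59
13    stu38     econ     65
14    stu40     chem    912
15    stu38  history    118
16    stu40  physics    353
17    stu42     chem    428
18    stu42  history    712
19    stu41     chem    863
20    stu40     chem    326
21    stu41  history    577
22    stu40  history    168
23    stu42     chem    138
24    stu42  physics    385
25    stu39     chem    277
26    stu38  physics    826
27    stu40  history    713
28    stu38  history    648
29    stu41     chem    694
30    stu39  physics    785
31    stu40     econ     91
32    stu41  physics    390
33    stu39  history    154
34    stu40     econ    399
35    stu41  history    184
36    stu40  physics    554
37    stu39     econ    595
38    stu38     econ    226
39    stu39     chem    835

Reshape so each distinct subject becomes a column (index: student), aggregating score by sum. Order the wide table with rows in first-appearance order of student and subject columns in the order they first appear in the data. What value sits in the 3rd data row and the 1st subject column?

With rows in first-appearance order of student, row 3 is student=stu38. subject columns in first-appearance order: history, chem, physics, econ; column 1 is history.
Long rows with student=stu38, subject=history: 118 + 648 = 766.

766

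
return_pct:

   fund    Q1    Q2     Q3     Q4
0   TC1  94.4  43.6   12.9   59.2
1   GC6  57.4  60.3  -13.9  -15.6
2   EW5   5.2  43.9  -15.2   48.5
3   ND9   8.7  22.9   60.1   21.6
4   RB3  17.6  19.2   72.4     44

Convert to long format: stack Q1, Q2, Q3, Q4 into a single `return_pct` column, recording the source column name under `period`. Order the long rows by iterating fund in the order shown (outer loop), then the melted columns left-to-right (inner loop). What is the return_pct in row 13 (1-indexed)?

20 rows total (5 × 4). Row 13: index ⌊(13-1)/4⌋ = 3 into fund → ND9; (13-1) mod 4 = 0 into the melted columns → Q1.
So row 13 is (ND9, Q1, 8.7); return_pct = 8.7.

8.7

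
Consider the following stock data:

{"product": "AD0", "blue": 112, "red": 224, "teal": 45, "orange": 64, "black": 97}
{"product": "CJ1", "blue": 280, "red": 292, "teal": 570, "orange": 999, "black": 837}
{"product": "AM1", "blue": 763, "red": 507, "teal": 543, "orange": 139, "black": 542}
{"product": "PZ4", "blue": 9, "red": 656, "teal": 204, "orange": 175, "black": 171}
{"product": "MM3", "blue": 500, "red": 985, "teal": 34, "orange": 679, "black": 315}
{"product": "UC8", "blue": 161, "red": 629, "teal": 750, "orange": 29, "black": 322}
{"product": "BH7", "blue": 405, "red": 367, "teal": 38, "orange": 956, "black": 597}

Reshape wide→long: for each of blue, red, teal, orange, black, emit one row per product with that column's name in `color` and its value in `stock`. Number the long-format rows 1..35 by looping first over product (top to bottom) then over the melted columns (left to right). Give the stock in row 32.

35 rows total (7 × 5). Row 32: index ⌊(32-1)/5⌋ = 6 into product → BH7; (32-1) mod 5 = 1 into the melted columns → red.
So row 32 is (BH7, red, 367); stock = 367.

367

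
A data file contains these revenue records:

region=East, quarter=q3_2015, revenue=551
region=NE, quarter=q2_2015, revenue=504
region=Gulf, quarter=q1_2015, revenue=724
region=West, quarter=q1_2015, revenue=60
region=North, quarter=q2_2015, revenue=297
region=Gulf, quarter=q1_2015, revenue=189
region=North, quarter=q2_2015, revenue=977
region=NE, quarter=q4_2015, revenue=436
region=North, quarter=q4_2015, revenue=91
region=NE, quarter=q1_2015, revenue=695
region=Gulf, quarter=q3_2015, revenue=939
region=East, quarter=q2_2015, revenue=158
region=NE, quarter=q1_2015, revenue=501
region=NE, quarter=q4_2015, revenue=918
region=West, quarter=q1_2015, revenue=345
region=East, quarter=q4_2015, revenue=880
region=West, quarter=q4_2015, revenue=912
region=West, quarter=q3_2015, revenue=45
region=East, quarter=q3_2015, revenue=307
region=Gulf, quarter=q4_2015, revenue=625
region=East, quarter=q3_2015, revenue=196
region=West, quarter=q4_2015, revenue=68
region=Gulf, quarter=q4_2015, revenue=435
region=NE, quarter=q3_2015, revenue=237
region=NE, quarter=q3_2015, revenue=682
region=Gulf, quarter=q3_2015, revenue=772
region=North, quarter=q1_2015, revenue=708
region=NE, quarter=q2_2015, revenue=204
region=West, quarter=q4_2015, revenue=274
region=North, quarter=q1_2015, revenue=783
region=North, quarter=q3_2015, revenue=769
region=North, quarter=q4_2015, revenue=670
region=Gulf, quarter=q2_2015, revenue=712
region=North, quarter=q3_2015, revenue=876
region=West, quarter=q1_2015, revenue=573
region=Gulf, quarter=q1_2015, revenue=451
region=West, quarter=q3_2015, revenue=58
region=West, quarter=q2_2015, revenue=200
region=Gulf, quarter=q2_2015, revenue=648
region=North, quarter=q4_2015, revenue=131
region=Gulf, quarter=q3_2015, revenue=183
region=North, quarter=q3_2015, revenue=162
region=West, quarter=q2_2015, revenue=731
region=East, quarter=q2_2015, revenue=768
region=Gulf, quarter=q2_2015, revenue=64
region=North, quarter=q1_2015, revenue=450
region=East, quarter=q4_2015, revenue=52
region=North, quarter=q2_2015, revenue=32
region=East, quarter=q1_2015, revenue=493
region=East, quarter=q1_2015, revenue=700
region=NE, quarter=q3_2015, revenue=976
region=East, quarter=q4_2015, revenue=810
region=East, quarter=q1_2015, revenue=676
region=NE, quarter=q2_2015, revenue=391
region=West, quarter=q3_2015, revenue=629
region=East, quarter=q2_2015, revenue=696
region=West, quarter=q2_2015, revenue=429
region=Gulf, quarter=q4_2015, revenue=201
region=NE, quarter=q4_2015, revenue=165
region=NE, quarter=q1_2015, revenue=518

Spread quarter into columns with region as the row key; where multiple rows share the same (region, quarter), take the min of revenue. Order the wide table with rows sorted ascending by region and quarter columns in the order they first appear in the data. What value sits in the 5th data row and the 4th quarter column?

With rows sorted ascending by region, row 5 is region=West. quarter columns in first-appearance order: q3_2015, q2_2015, q1_2015, q4_2015; column 4 is q4_2015.
Long rows with region=West, quarter=q4_2015: min(912, 68, 274) = 68.

68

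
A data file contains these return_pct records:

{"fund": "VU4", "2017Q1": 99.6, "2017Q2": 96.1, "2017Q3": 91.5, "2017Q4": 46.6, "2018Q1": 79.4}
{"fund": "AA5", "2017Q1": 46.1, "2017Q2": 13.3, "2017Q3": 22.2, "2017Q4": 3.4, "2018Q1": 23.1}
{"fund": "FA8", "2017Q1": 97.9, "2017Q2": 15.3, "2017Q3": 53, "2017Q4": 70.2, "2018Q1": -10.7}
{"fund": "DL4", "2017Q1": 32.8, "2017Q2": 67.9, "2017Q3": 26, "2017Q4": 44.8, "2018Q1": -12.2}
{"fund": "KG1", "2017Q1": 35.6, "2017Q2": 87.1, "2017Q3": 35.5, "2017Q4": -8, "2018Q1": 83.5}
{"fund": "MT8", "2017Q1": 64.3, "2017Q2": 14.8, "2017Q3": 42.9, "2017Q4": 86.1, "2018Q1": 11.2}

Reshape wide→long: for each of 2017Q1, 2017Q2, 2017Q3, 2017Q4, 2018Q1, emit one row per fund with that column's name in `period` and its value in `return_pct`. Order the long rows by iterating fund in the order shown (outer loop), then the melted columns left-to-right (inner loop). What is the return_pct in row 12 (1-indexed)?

15.3

30 rows total (6 × 5). Row 12: index ⌊(12-1)/5⌋ = 2 into fund → FA8; (12-1) mod 5 = 1 into the melted columns → 2017Q2.
So row 12 is (FA8, 2017Q2, 15.3); return_pct = 15.3.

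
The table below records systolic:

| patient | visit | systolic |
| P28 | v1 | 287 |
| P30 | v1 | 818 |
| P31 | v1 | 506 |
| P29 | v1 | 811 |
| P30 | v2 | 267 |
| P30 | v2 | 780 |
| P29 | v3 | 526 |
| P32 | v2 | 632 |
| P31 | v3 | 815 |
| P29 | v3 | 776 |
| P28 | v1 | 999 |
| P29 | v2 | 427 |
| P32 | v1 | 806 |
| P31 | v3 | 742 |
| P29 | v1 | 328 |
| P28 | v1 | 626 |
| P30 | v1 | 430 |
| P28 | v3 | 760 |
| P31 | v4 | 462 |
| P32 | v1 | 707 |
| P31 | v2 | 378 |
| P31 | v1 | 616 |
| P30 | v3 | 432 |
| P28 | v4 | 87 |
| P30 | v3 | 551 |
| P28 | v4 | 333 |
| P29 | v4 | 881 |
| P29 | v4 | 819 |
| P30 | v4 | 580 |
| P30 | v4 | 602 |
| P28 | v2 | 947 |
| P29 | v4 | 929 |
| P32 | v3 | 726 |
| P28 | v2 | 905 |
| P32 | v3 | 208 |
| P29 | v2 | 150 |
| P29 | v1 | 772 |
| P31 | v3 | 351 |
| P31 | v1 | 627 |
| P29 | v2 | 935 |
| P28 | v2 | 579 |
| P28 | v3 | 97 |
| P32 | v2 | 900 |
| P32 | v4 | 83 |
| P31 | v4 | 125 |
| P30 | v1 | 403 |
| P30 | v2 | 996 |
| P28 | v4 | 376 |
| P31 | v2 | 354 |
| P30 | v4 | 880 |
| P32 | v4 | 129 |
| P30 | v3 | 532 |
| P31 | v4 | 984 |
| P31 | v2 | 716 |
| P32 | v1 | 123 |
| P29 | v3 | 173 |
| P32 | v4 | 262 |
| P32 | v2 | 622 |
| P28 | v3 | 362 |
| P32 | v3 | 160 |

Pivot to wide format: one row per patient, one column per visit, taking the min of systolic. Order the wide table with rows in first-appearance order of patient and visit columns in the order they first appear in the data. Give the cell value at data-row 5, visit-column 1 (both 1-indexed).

With rows in first-appearance order of patient, row 5 is patient=P32. visit columns in first-appearance order: v1, v2, v3, v4; column 1 is v1.
Long rows with patient=P32, visit=v1: min(806, 707, 123) = 123.

123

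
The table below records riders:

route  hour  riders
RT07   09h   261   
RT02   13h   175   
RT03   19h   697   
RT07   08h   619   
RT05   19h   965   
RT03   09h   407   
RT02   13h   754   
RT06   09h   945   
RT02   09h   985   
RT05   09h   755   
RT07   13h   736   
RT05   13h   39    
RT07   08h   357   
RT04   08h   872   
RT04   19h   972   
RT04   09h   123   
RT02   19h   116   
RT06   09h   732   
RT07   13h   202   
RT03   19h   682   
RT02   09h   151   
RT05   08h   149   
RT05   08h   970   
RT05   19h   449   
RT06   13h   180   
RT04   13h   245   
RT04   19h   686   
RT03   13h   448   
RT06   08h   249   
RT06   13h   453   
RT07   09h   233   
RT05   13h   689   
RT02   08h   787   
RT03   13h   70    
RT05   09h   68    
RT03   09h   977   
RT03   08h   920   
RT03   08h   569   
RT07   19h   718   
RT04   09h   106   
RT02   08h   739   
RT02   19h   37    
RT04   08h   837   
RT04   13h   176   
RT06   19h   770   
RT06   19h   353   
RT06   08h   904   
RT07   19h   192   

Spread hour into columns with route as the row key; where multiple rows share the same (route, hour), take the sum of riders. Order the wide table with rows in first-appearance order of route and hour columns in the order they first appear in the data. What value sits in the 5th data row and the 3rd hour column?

1123

With rows in first-appearance order of route, row 5 is route=RT06. hour columns in first-appearance order: 09h, 13h, 19h, 08h; column 3 is 19h.
Long rows with route=RT06, hour=19h: 770 + 353 = 1123.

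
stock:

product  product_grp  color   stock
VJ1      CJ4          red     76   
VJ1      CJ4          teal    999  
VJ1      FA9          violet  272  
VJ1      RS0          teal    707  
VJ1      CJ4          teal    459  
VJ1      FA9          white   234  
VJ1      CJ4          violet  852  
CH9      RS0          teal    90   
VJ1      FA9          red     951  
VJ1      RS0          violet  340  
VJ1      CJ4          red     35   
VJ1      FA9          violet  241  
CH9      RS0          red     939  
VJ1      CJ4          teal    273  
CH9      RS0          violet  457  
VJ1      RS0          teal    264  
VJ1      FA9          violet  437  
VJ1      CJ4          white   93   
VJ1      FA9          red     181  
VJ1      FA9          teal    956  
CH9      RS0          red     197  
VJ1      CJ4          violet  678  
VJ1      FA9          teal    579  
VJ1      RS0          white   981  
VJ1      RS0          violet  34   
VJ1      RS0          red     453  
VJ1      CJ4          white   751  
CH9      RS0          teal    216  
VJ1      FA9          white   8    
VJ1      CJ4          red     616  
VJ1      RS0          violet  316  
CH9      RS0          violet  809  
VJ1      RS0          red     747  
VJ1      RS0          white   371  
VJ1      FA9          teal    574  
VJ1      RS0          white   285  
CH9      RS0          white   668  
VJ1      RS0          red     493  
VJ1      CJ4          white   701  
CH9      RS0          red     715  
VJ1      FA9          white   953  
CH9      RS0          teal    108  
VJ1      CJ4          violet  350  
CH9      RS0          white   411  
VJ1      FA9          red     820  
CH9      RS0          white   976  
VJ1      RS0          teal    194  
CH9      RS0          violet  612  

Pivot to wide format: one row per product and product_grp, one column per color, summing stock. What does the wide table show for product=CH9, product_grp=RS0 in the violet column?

1878

Rows with product=CH9, product_grp=RS0 and color=violet: stock values are 457, 809, 612.
457 + 809 + 612 = 1878.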